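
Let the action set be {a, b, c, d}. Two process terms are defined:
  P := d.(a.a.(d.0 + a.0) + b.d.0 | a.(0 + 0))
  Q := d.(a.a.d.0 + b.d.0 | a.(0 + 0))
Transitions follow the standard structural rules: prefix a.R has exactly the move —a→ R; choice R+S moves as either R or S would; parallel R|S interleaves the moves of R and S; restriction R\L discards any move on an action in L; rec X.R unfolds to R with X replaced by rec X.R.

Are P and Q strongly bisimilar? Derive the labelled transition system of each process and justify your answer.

Reachable graph of P (10 states):
  m0 = d.(a.a.(d.0 + a.0) + b.d.0 | a.(0 + 0)) ⊢ ··d··> m1
  m1 = a.a.(d.0 + a.0) + b.d.0 | a.(0 + 0) ⊢ ··a··> m2, ··a··> m3, ··b··> m4
  m2 = a.(d.0 + a.0) ⊢ ··a··> m5
  m3 = b.d.0 | (0 + 0) ⊢ ··b··> m6
  m4 = d.0 | a.(0 + 0) ⊢ ··a··> m6, ··d··> m7
  m5 = d.0 + a.0 ⊢ ··a··> m8, ··d··> m8
  m6 = d.0 | (0 + 0) ⊢ ··d··> m9
  m7 = 0 | a.(0 + 0) ⊢ ··a··> m9
  m8 = 0 ⊢ ·
  m9 = 0 | (0 + 0) ⊢ ·
Reachable graph of Q (10 states):
  n0 = d.(a.a.d.0 + b.d.0 | a.(0 + 0)) ⊢ ··d··> n1
  n1 = a.a.d.0 + b.d.0 | a.(0 + 0) ⊢ ··a··> n2, ··a··> n3, ··b··> n4
  n2 = a.d.0 ⊢ ··a··> n5
  n3 = b.d.0 | (0 + 0) ⊢ ··b··> n6
  n4 = d.0 | a.(0 + 0) ⊢ ··a··> n6, ··d··> n7
  n5 = d.0 ⊢ ··d··> n8
  n6 = d.0 | (0 + 0) ⊢ ··d··> n9
  n7 = 0 | a.(0 + 0) ⊢ ··a··> n9
  n8 = 0 ⊢ ·
  n9 = 0 | (0 + 0) ⊢ ·
Coarsest stable partition (strong bisimilarity classes):
  B0 = {m0}
  B1 = {m1}
  B2 = {m2}
  B3 = {m5}
  B4 = {m8, m9, n8, n9}
  B5 = {m3, n3}
  B6 = {m6, n5, n6}
  B7 = {m4, n4}
  B8 = {m7, n7}
  B9 = {n0}
  B10 = {n1}
  B11 = {n2}
m0 ∈ B0, n0 ∈ B9 → different blocks

NO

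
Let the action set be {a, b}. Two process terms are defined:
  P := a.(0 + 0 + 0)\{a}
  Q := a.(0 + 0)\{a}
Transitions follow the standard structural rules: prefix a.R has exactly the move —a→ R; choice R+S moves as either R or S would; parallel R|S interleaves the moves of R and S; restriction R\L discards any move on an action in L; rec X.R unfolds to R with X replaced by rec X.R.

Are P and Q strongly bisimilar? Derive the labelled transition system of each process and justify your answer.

bisimilar

P's transition system — 2 states:
  p0 = a.(0 + 0 + 0)\{a} | ··a··> p1
  p1 = (0 + 0 + 0)\{a} | stopped
Q's transition system — 2 states:
  q0 = a.(0 + 0)\{a} | ··a··> q1
  q1 = (0 + 0)\{a} | stopped
Partition-refinement fixed point:
  B0 = {p0, q0}
  B1 = {p1, q1}
p0 ∈ B0, q0 ∈ B0 → same block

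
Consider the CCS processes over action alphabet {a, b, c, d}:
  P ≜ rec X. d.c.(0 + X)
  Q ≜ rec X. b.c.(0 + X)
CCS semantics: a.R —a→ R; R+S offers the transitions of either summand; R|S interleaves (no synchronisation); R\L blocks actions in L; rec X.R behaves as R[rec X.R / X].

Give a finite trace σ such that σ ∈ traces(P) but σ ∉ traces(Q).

d

Reachable graph of P (3 states):
  p0 = rec X. d.c.(0 + X) has moves ··d··> p1
  p1 = c.(0 + (rec X. d.c.(0 + X))) has moves ··c··> p2
  p2 = 0 + (rec X. d.c.(0 + X)) has moves ··d··> p1
Reachable graph of Q (3 states):
  q0 = rec X. b.c.(0 + X) has moves ··b··> q1
  q1 = c.(0 + (rec X. b.c.(0 + X))) has moves ··c··> q2
  q2 = 0 + (rec X. b.c.(0 + X)) has moves ··b··> q1
Run σ = ⟨d⟩ on P: start {p0}
  step 1 (d): {p1}
  ✓ P
Run σ = ⟨d⟩ on Q: start {q0}
  step 1 (d): ∅ (Q stuck)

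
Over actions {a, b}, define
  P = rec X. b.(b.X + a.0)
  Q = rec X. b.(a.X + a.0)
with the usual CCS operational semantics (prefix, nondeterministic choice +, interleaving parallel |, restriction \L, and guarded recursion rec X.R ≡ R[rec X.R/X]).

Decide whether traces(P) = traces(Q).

trace-distinct — witness ⟨bb⟩

P's transition system — 3 states:
  p0 = rec X. b.(b.X + a.0) | =b=> p1
  p1 = b.(rec X. b.(b.X + a.0)) + a.0 | =a=> p2, =b=> p0
  p2 = 0 | (no moves)
Q's transition system — 3 states:
  q0 = rec X. b.(a.X + a.0) | =b=> q1
  q1 = a.(rec X. b.(a.X + a.0)) + a.0 | =a=> q0, =a=> q2
  q2 = 0 | (no moves)
Executing bb from P (initial set {p0}):
  step 1 (b): {p1}
  step 2 (b): {p0}
  P completes σ.
Executing bb from Q (initial set {q0}):
  step 1 (b): {q1}
  step 2 (b): ∅  — Q cannot continue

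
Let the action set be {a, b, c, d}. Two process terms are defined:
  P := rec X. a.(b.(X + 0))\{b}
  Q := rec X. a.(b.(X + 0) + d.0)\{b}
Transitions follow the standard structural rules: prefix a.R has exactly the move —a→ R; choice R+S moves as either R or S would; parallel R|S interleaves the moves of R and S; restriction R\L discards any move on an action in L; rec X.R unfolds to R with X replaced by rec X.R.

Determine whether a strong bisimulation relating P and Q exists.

LTS(P): 2 reachable states
  m0 = rec X. a.(b.(X + 0))\{b} ⊢ --a--▸ m1
  m1 = (b.((rec X. a.(b.(X + 0))\{b}) + 0))\{b} ⊢ ∅
LTS(Q): 3 reachable states
  n0 = rec X. a.(b.(X + 0) + d.0)\{b} ⊢ --a--▸ n1
  n1 = (b.((rec X. a.(b.(X + 0) + d.0)\{b}) + 0) + d.0)\{b} ⊢ --d--▸ n2
  n2 = 0\{b} ⊢ ∅
Bisimilarity quotient blocks:
  B0 = {m0}
  B1 = {m1, n2}
  B2 = {n0}
  B3 = {n1}
m0 ∈ B0, n0 ∈ B2 → different blocks

not bisimilar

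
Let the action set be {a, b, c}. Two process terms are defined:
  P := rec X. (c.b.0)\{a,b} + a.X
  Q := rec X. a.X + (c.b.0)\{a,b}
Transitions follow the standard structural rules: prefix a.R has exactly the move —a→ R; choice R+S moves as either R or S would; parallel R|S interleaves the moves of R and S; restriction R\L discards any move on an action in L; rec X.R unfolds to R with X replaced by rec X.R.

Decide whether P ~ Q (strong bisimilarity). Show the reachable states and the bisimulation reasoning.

bisimilar

LTS(P): 2 reachable states
  m0 = rec X. (c.b.0)\{a,b} + a.X ⊢ —a→ m0, —c→ m1
  m1 = (b.0)\{a,b} ⊢ stopped
LTS(Q): 2 reachable states
  n0 = rec X. a.X + (c.b.0)\{a,b} ⊢ —a→ n0, —c→ n1
  n1 = (b.0)\{a,b} ⊢ stopped
Bisimilarity quotient blocks:
  B0 = {m0, n0}
  B1 = {m1, n1}
m0 ∈ B0, n0 ∈ B0 → same block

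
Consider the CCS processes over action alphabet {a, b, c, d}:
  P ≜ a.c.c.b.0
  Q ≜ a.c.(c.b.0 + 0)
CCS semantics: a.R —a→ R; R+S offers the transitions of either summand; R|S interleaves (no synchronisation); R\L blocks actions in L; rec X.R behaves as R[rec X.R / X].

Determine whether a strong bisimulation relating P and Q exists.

P ~ Q

P's transition system — 5 states:
  u0 = a.c.c.b.0 :: =a=> u1
  u1 = c.c.b.0 :: =c=> u2
  u2 = c.b.0 :: =c=> u3
  u3 = b.0 :: =b=> u4
  u4 = 0 :: ·
Q's transition system — 5 states:
  v0 = a.c.(c.b.0 + 0) :: =a=> v1
  v1 = c.(c.b.0 + 0) :: =c=> v2
  v2 = c.b.0 + 0 :: =c=> v3
  v3 = b.0 :: =b=> v4
  v4 = 0 :: ·
Coarsest stable partition (strong bisimilarity classes):
  B0 = {u0, v0}
  B1 = {u1, v1}
  B2 = {u2, v2}
  B3 = {u3, v3}
  B4 = {u4, v4}
u0 ∈ B0, v0 ∈ B0 → same block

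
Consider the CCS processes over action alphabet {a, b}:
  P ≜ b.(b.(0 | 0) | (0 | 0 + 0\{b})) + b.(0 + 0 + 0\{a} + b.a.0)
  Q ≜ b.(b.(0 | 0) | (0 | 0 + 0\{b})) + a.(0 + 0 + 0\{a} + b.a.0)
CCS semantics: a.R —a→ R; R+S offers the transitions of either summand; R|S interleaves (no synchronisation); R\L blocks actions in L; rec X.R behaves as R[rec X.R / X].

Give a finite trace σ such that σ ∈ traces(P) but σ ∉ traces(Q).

Reachable graph of P (6 states):
  p0 = b.(b.(0 | 0) | (0 | 0 + 0\{b})) + b.(0 + 0 + 0\{a} + b.a.0) ⊢ —b→ p1, —b→ p2
  p1 = 0 + 0 + 0\{a} + b.a.0 ⊢ —b→ p3
  p2 = b.(0 | 0) | (0 | 0 + 0\{b}) ⊢ —b→ p4
  p3 = a.0 ⊢ —a→ p5
  p4 = 0 | 0 | (0 | 0 + 0\{b}) ⊢ ∅
  p5 = 0 ⊢ ∅
Reachable graph of Q (6 states):
  q0 = b.(b.(0 | 0) | (0 | 0 + 0\{b})) + a.(0 + 0 + 0\{a} + b.a.0) ⊢ —a→ q1, —b→ q2
  q1 = 0 + 0 + 0\{a} + b.a.0 ⊢ —b→ q3
  q2 = b.(0 | 0) | (0 | 0 + 0\{b}) ⊢ —b→ q4
  q3 = a.0 ⊢ —a→ q5
  q4 = 0 | 0 | (0 | 0 + 0\{b}) ⊢ ∅
  q5 = 0 ⊢ ∅
Executing bba from P (initial set {p0}):
  step 1 (b): {p1, p2}
  step 2 (b): {p3, p4}
  step 3 (a): {p5}
  — P admits the full trace.
Executing bba from Q (initial set {q0}):
  step 1 (b): {q2}
  step 2 (b): {q4}
  step 3 (a): ∅  — Q cannot continue

bba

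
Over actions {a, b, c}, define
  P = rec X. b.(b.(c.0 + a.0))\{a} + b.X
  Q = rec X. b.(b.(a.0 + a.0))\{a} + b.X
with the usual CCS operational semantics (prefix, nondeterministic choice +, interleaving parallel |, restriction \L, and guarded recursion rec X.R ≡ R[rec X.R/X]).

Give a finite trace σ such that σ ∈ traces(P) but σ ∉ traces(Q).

LTS(P): 4 reachable states
  u0 = rec X. b.(b.(c.0 + a.0))\{a} + b.X ⊢ --b--▸ u0, --b--▸ u1
  u1 = (b.(c.0 + a.0))\{a} ⊢ --b--▸ u2
  u2 = (c.0 + a.0)\{a} ⊢ --c--▸ u3
  u3 = 0\{a} ⊢ deadlocked
LTS(Q): 3 reachable states
  v0 = rec X. b.(b.(a.0 + a.0))\{a} + b.X ⊢ --b--▸ v0, --b--▸ v1
  v1 = (b.(a.0 + a.0))\{a} ⊢ --b--▸ v2
  v2 = (a.0 + a.0)\{a} ⊢ deadlocked
Executing bbc from P (initial set {u0}):
  step 1 (b): {u0, u1}
  step 2 (b): {u0, u1, u2}
  step 3 (c): {u3}
  P completes σ.
Executing bbc from Q (initial set {v0}):
  step 1 (b): {v0, v1}
  step 2 (b): {v0, v1, v2}
  step 3 (c): ∅  — Q cannot continue

bbc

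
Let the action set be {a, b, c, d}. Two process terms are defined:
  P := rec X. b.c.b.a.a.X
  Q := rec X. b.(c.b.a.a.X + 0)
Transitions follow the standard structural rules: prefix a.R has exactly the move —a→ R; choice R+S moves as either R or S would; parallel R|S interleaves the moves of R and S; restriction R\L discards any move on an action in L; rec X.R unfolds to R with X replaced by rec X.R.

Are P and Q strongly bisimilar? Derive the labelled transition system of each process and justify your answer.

LTS(P): 5 reachable states
  m0 = rec X. b.c.b.a.a.X ⊢ -b-> m1
  m1 = c.b.a.a.(rec X. b.c.b.a.a.X) ⊢ -c-> m2
  m2 = b.a.a.(rec X. b.c.b.a.a.X) ⊢ -b-> m3
  m3 = a.a.(rec X. b.c.b.a.a.X) ⊢ -a-> m4
  m4 = a.(rec X. b.c.b.a.a.X) ⊢ -a-> m0
LTS(Q): 5 reachable states
  n0 = rec X. b.(c.b.a.a.X + 0) ⊢ -b-> n1
  n1 = c.b.a.a.(rec X. b.(c.b.a.a.X + 0)) + 0 ⊢ -c-> n2
  n2 = b.a.a.(rec X. b.(c.b.a.a.X + 0)) ⊢ -b-> n3
  n3 = a.a.(rec X. b.(c.b.a.a.X + 0)) ⊢ -a-> n4
  n4 = a.(rec X. b.(c.b.a.a.X + 0)) ⊢ -a-> n0
Bisimilarity quotient blocks:
  B0 = {m0, n0}
  B1 = {m1, n1}
  B2 = {m2, n2}
  B3 = {m3, n3}
  B4 = {m4, n4}
m0 ∈ B0, n0 ∈ B0 → same block

YES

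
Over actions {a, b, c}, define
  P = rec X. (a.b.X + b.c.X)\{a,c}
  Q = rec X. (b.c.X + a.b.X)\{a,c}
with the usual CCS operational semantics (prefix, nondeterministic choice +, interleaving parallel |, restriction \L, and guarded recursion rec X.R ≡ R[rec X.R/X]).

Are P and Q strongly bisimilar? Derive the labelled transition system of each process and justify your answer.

YES

P's transition system — 2 states:
  p0 = rec X. (a.b.X + b.c.X)\{a,c} :: =b=> p1
  p1 = (c.(rec X. (a.b.X + b.c.X)\{a,c}))\{a,c} :: (no moves)
Q's transition system — 2 states:
  q0 = rec X. (b.c.X + a.b.X)\{a,c} :: =b=> q1
  q1 = (c.(rec X. (b.c.X + a.b.X)\{a,c}))\{a,c} :: (no moves)
Coarsest stable partition (strong bisimilarity classes):
  B0 = {p0, q0}
  B1 = {p1, q1}
p0 ∈ B0, q0 ∈ B0 → same block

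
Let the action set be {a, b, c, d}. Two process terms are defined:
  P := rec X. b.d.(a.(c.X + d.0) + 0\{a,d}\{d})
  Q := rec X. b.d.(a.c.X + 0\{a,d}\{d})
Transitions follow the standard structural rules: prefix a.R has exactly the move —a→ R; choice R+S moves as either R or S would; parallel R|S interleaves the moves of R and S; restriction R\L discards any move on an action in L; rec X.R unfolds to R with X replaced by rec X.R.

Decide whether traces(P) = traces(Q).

traces(P) ≠ traces(Q) — witness ⟨bdad⟩

P's transition system — 5 states:
  u0 = rec X. b.d.(a.(c.X + d.0) + 0\{a,d}\{d}) ⊢ -b-> u1
  u1 = d.(a.(c.(rec X. b.d.(a.(c.X + d.0) + 0\{a,d}\{d})) + d.0) + 0\{a,d}\{d}) ⊢ -d-> u2
  u2 = a.(c.(rec X. b.d.(a.(c.X + d.0) + 0\{a,d}\{d})) + d.0) + 0\{a,d}\{d} ⊢ -a-> u3
  u3 = c.(rec X. b.d.(a.(c.X + d.0) + 0\{a,d}\{d})) + d.0 ⊢ -c-> u0, -d-> u4
  u4 = 0 ⊢ ∅
Q's transition system — 4 states:
  v0 = rec X. b.d.(a.c.X + 0\{a,d}\{d}) ⊢ -b-> v1
  v1 = d.(a.c.(rec X. b.d.(a.c.X + 0\{a,d}\{d})) + 0\{a,d}\{d}) ⊢ -d-> v2
  v2 = a.c.(rec X. b.d.(a.c.X + 0\{a,d}\{d})) + 0\{a,d}\{d} ⊢ -a-> v3
  v3 = c.(rec X. b.d.(a.c.X + 0\{a,d}\{d})) ⊢ -c-> v0
Executing bdad from P (initial set {u0}):
  [1] b ⇒ {u1}
  [2] d ⇒ {u2}
  [3] a ⇒ {u3}
  [4] d ⇒ {u4}
  ✓ P
Executing bdad from Q (initial set {v0}):
  [1] b ⇒ {v1}
  [2] d ⇒ {v2}
  [3] a ⇒ {v3}
  [4] d ⇒ no successor for Q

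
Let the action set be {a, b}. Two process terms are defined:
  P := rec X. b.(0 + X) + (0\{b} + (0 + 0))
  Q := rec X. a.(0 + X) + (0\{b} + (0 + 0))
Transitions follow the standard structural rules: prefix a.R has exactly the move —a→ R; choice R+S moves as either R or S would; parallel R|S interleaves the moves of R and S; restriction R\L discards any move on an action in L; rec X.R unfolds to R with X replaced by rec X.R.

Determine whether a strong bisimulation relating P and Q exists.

not bisimilar

P's transition system — 2 states:
  p0 = rec X. b.(0 + X) + (0\{b} + (0 + 0)) | =b=> p1
  p1 = 0 + (rec X. b.(0 + X) + (0\{b} + (0 + 0))) | =b=> p1
Q's transition system — 2 states:
  q0 = rec X. a.(0 + X) + (0\{b} + (0 + 0)) | =a=> q1
  q1 = 0 + (rec X. a.(0 + X) + (0\{b} + (0 + 0))) | =a=> q1
Partition-refinement fixed point:
  B0 = {p0, p1}
  B1 = {q0, q1}
p0 ∈ B0, q0 ∈ B1 → different blocks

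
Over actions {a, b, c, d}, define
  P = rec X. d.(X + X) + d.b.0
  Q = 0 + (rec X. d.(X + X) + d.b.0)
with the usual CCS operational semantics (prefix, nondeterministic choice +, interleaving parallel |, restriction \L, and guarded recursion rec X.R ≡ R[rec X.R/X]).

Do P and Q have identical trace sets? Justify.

trace-equivalent

P's transition system — 4 states:
  u0 = rec X. d.(X + X) + d.b.0 :: —d→ u1, —d→ u2
  u1 = (rec X. d.(X + X) + d.b.0) + (rec X. d.(X + X) + d.b.0) :: —d→ u1, —d→ u2
  u2 = b.0 :: —b→ u3
  u3 = 0 :: stopped
Q's transition system — 4 states:
  v0 = 0 + (rec X. d.(X + X) + d.b.0) :: —d→ v1, —d→ v2
  v1 = (rec X. d.(X + X) + d.b.0) + (rec X. d.(X + X) + d.b.0) :: —d→ v1, —d→ v2
  v2 = b.0 :: —b→ v3
  v3 = 0 :: stopped
Partition-refinement fixed point:
  B0 = {u0, u1, v0, v1}
  B1 = {u2, v2}
  B2 = {u3, v3}
u0 ∈ B0, v0 ∈ B0 → same block
Bisimilar ⇒ trace-equivalent.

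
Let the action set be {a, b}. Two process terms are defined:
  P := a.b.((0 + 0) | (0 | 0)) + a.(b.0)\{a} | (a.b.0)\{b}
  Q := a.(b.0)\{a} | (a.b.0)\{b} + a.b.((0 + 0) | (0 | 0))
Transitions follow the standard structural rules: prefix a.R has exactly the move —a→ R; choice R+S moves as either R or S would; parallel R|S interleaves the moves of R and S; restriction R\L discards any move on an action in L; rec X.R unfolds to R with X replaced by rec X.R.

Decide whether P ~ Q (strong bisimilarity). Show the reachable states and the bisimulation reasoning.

Reachable graph of P (8 states):
  s0 = a.b.((0 + 0) | (0 | 0)) + a.(b.0)\{a} | (a.b.0)\{b} | -a-> s1, -a-> s2, -a-> s3
  s1 = (b.0)\{a} | (a.b.0)\{b} | -a-> s4, -b-> s5
  s2 = a.(b.0)\{a} | (b.0)\{b} | -a-> s4
  s3 = b.((0 + 0) | (0 | 0)) | -b-> s6
  s4 = (b.0)\{a} | (b.0)\{b} | -b-> s7
  s5 = 0\{a} | (a.b.0)\{b} | -a-> s7
  s6 = (0 + 0) | (0 | 0) | (no moves)
  s7 = 0\{a} | (b.0)\{b} | (no moves)
Reachable graph of Q (8 states):
  t0 = a.(b.0)\{a} | (a.b.0)\{b} + a.b.((0 + 0) | (0 | 0)) | -a-> t1, -a-> t2, -a-> t3
  t1 = (b.0)\{a} | (a.b.0)\{b} | -a-> t4, -b-> t5
  t2 = a.(b.0)\{a} | (b.0)\{b} | -a-> t4
  t3 = b.((0 + 0) | (0 | 0)) | -b-> t6
  t4 = (b.0)\{a} | (b.0)\{b} | -b-> t7
  t5 = 0\{a} | (a.b.0)\{b} | -a-> t7
  t6 = (0 + 0) | (0 | 0) | (no moves)
  t7 = 0\{a} | (b.0)\{b} | (no moves)
Bisimilarity quotient blocks:
  B0 = {s0, t0}
  B1 = {s1, t1}
  B2 = {s3, s4, t3, t4}
  B3 = {s6, s7, t6, t7}
  B4 = {s5, t5}
  B5 = {s2, t2}
s0 ∈ B0, t0 ∈ B0 → same block

YES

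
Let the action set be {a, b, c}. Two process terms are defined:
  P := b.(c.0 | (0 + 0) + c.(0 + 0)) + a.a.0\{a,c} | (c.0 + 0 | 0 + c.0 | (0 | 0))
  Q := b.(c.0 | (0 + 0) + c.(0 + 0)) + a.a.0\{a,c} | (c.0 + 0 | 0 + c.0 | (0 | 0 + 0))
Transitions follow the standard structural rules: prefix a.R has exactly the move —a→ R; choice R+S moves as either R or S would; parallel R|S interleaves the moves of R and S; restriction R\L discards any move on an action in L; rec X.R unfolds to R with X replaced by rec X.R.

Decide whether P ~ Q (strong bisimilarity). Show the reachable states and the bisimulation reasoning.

YES

P's transition system — 12 states:
  s0 = b.(c.0 | (0 + 0) + c.(0 + 0)) + a.a.0\{a,c} | (c.0 + 0 | 0 + c.0 | (0 | 0)) → —a→ s1, —b→ s2, —c→ s3, —c→ s4
  s1 = a.0\{a,c} | (c.0 + 0 | 0 + c.0 | (0 | 0)) → —a→ s5, —c→ s6, —c→ s7
  s2 = c.0 | (0 + 0) + c.(0 + 0) → —c→ s8, —c→ s9
  s3 = a.a.0\{a,c} | (0 | (0 | 0)) → —a→ s6
  s4 = a.a.0\{a,c} | 0 → —a→ s7
  s5 = 0\{a,c} | (c.0 + 0 | 0 + c.0 | (0 | 0)) → —c→ s10, —c→ s11
  s6 = a.0\{a,c} | (0 | (0 | 0)) → —a→ s10
  s7 = a.0\{a,c} | 0 → —a→ s11
  s8 = 0 + 0 → ∅
  s9 = 0 | (0 + 0) → ∅
  s10 = 0\{a,c} | (0 | (0 | 0)) → ∅
  s11 = 0\{a,c} | 0 → ∅
Q's transition system — 12 states:
  t0 = b.(c.0 | (0 + 0) + c.(0 + 0)) + a.a.0\{a,c} | (c.0 + 0 | 0 + c.0 | (0 | 0 + 0)) → —a→ t1, —b→ t2, —c→ t3, —c→ t4
  t1 = a.0\{a,c} | (c.0 + 0 | 0 + c.0 | (0 | 0 + 0)) → —a→ t5, —c→ t6, —c→ t7
  t2 = c.0 | (0 + 0) + c.(0 + 0) → —c→ t8, —c→ t9
  t3 = a.a.0\{a,c} | (0 | (0 | 0 + 0)) → —a→ t6
  t4 = a.a.0\{a,c} | 0 → —a→ t7
  t5 = 0\{a,c} | (c.0 + 0 | 0 + c.0 | (0 | 0 + 0)) → —c→ t10, —c→ t11
  t6 = a.0\{a,c} | (0 | (0 | 0 + 0)) → —a→ t10
  t7 = a.0\{a,c} | 0 → —a→ t11
  t8 = 0 + 0 → ∅
  t9 = 0 | (0 + 0) → ∅
  t10 = 0\{a,c} | (0 | (0 | 0 + 0)) → ∅
  t11 = 0\{a,c} | 0 → ∅
Bisimilarity quotient blocks:
  B0 = {s0, t0}
  B1 = {s3, s4, t3, t4}
  B2 = {s6, s7, t6, t7}
  B3 = {s10, s11, s8, s9, t10, t11, t8, t9}
  B4 = {s1, t1}
  B5 = {s2, s5, t2, t5}
s0 ∈ B0, t0 ∈ B0 → same block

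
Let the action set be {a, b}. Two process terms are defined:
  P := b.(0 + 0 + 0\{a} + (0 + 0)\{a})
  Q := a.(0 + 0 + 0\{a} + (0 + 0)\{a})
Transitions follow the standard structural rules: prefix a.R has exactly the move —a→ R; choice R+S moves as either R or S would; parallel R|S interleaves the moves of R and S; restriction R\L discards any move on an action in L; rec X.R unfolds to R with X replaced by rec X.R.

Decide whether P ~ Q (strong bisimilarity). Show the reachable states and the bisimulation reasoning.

P's transition system — 2 states:
  u0 = b.(0 + 0 + 0\{a} + (0 + 0)\{a}) ⊢ =b=> u1
  u1 = 0 + 0 + 0\{a} + (0 + 0)\{a} ⊢ ∅
Q's transition system — 2 states:
  v0 = a.(0 + 0 + 0\{a} + (0 + 0)\{a}) ⊢ =a=> v1
  v1 = 0 + 0 + 0\{a} + (0 + 0)\{a} ⊢ ∅
Bisimilarity quotient blocks:
  B0 = {u0}
  B1 = {u1, v1}
  B2 = {v0}
u0 ∈ B0, v0 ∈ B2 → different blocks

not bisimilar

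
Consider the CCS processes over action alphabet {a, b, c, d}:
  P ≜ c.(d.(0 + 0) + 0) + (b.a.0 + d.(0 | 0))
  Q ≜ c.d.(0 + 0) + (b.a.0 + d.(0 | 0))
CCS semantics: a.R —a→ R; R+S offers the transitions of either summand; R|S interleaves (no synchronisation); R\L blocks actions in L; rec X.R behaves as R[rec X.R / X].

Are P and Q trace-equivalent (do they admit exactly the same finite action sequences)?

P's transition system — 6 states:
  p0 = c.(d.(0 + 0) + 0) + (b.a.0 + d.(0 | 0)) → —b→ p1, —c→ p2, —d→ p3
  p1 = a.0 → —a→ p4
  p2 = d.(0 + 0) + 0 → —d→ p5
  p3 = 0 | 0 → ∅
  p4 = 0 → ∅
  p5 = 0 + 0 → ∅
Q's transition system — 6 states:
  q0 = c.d.(0 + 0) + (b.a.0 + d.(0 | 0)) → —b→ q1, —c→ q2, —d→ q3
  q1 = a.0 → —a→ q4
  q2 = d.(0 + 0) → —d→ q5
  q3 = 0 | 0 → ∅
  q4 = 0 → ∅
  q5 = 0 + 0 → ∅
Coarsest stable partition (strong bisimilarity classes):
  B0 = {p0, q0}
  B1 = {p2, q2}
  B2 = {p3, p4, p5, q3, q4, q5}
  B3 = {p1, q1}
p0 ∈ B0, q0 ∈ B0 → same block
Bisimilar ⇒ trace-equivalent.

traces(P) = traces(Q)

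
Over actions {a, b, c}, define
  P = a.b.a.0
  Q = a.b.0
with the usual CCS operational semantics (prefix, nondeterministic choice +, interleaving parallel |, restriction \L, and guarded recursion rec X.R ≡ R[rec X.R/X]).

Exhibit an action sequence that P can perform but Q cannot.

aba

P's transition system — 4 states:
  p0 = a.b.a.0 → ··a··> p1
  p1 = b.a.0 → ··b··> p2
  p2 = a.0 → ··a··> p3
  p3 = 0 → stopped
Q's transition system — 3 states:
  q0 = a.b.0 → ··a··> q1
  q1 = b.0 → ··b··> q2
  q2 = 0 → stopped
Run σ = ⟨aba⟩ on P: start {p0}
  [1] a ⇒ {p1}
  [2] b ⇒ {p2}
  [3] a ⇒ {p3}
  P completes σ.
Run σ = ⟨aba⟩ on Q: start {q0}
  [1] a ⇒ {q1}
  [2] b ⇒ {q2}
  [3] a ⇒ ∅ (Q stuck)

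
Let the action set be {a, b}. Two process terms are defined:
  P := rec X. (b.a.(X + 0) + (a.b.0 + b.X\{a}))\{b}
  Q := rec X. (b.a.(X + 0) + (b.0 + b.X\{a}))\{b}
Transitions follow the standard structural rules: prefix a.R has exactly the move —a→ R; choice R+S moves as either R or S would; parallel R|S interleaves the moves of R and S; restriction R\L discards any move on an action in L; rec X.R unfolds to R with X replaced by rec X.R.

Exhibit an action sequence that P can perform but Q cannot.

P's transition system — 2 states:
  p0 = rec X. (b.a.(X + 0) + (a.b.0 + b.X\{a}))\{b} has moves -a-> p1
  p1 = (b.0)\{b} has moves ·
Q's transition system — 1 states:
  q0 = rec X. (b.a.(X + 0) + (b.0 + b.X\{a}))\{b} has moves ·
Trace ⟨a⟩ through P, begin at {p0}:
  after a @ step 1: {p1}
  — P admits the full trace.
Trace ⟨a⟩ through Q, begin at {q0}:
  after a @ step 1: ∅ (Q stuck)

a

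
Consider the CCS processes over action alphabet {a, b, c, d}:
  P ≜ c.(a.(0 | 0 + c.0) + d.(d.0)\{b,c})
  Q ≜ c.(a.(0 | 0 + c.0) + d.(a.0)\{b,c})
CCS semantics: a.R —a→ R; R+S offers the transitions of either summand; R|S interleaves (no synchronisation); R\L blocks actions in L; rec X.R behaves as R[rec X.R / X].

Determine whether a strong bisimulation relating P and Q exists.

Reachable graph of P (6 states):
  p0 = c.(a.(0 | 0 + c.0) + d.(d.0)\{b,c}) has moves =c=> p1
  p1 = a.(0 | 0 + c.0) + d.(d.0)\{b,c} has moves =a=> p2, =d=> p3
  p2 = 0 | 0 + c.0 has moves =c=> p4
  p3 = (d.0)\{b,c} has moves =d=> p5
  p4 = 0 has moves stopped
  p5 = 0\{b,c} has moves stopped
Reachable graph of Q (6 states):
  q0 = c.(a.(0 | 0 + c.0) + d.(a.0)\{b,c}) has moves =c=> q1
  q1 = a.(0 | 0 + c.0) + d.(a.0)\{b,c} has moves =a=> q2, =d=> q3
  q2 = 0 | 0 + c.0 has moves =c=> q4
  q3 = (a.0)\{b,c} has moves =a=> q5
  q4 = 0 has moves stopped
  q5 = 0\{b,c} has moves stopped
Bisimilarity quotient blocks:
  B0 = {p0}
  B1 = {p1}
  B2 = {p3}
  B3 = {p4, p5, q4, q5}
  B4 = {p2, q2}
  B5 = {q0}
  B6 = {q1}
  B7 = {q3}
p0 ∈ B0, q0 ∈ B5 → different blocks

NO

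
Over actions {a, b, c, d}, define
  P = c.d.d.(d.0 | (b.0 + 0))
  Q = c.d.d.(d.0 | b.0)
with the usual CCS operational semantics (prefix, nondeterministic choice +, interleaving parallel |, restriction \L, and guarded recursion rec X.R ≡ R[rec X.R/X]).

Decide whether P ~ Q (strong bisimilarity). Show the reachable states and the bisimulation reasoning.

LTS(P): 7 reachable states
  m0 = c.d.d.(d.0 | (b.0 + 0)) ⊢ ··c··> m1
  m1 = d.d.(d.0 | (b.0 + 0)) ⊢ ··d··> m2
  m2 = d.(d.0 | (b.0 + 0)) ⊢ ··d··> m3
  m3 = d.0 | (b.0 + 0) ⊢ ··b··> m4, ··d··> m5
  m4 = d.0 | 0 ⊢ ··d··> m6
  m5 = 0 | (b.0 + 0) ⊢ ··b··> m6
  m6 = 0 | 0 ⊢ (no moves)
LTS(Q): 7 reachable states
  n0 = c.d.d.(d.0 | b.0) ⊢ ··c··> n1
  n1 = d.d.(d.0 | b.0) ⊢ ··d··> n2
  n2 = d.(d.0 | b.0) ⊢ ··d··> n3
  n3 = d.0 | b.0 ⊢ ··b··> n4, ··d··> n5
  n4 = d.0 | 0 ⊢ ··d··> n6
  n5 = 0 | b.0 ⊢ ··b··> n6
  n6 = 0 | 0 ⊢ (no moves)
Coarsest stable partition (strong bisimilarity classes):
  B0 = {m0, n0}
  B1 = {m1, n1}
  B2 = {m2, n2}
  B3 = {m3, n3}
  B4 = {m5, n5}
  B5 = {m6, n6}
  B6 = {m4, n4}
m0 ∈ B0, n0 ∈ B0 → same block

P ~ Q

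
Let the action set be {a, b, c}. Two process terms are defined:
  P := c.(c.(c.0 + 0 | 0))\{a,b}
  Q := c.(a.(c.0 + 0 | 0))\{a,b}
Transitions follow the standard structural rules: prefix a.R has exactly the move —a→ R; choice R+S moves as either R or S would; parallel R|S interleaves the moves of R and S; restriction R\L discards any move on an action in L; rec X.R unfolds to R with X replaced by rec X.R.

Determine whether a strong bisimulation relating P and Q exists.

not bisimilar

P's transition system — 4 states:
  u0 = c.(c.(c.0 + 0 | 0))\{a,b} | --c--▸ u1
  u1 = (c.(c.0 + 0 | 0))\{a,b} | --c--▸ u2
  u2 = (c.0 + 0 | 0)\{a,b} | --c--▸ u3
  u3 = 0\{a,b} | (no moves)
Q's transition system — 2 states:
  v0 = c.(a.(c.0 + 0 | 0))\{a,b} | --c--▸ v1
  v1 = (a.(c.0 + 0 | 0))\{a,b} | (no moves)
Partition-refinement fixed point:
  B0 = {u0}
  B1 = {u1}
  B2 = {u2, v0}
  B3 = {u3, v1}
u0 ∈ B0, v0 ∈ B2 → different blocks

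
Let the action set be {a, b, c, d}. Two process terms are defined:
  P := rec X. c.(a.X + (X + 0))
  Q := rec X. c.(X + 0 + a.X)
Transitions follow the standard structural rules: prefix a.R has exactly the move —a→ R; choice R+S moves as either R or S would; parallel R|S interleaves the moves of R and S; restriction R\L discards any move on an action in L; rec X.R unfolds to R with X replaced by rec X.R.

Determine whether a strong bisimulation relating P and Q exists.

YES

P's transition system — 2 states:
  s0 = rec X. c.(a.X + (X + 0)) → ··c··> s1
  s1 = a.(rec X. c.(a.X + (X + 0))) + ((rec X. c.(a.X + (X + 0))) + 0) → ··a··> s0, ··c··> s1
Q's transition system — 2 states:
  t0 = rec X. c.(X + 0 + a.X) → ··c··> t1
  t1 = (rec X. c.(X + 0 + a.X)) + 0 + a.(rec X. c.(X + 0 + a.X)) → ··a··> t0, ··c··> t1
Coarsest stable partition (strong bisimilarity classes):
  B0 = {s0, t0}
  B1 = {s1, t1}
s0 ∈ B0, t0 ∈ B0 → same block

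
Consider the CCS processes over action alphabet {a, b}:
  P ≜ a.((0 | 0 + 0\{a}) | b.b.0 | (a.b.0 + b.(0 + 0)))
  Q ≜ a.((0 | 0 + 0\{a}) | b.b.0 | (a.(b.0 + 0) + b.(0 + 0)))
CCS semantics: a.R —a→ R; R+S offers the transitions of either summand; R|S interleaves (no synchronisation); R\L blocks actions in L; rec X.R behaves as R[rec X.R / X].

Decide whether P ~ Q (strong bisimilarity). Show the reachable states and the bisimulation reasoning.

P's transition system — 13 states:
  p0 = a.((0 | 0 + 0\{a}) | b.b.0 | (a.b.0 + b.(0 + 0))) ⊢ -a-> p1
  p1 = (0 | 0 + 0\{a}) | b.b.0 | (a.b.0 + b.(0 + 0)) ⊢ -a-> p2, -b-> p3, -b-> p4
  p2 = (0 | 0 + 0\{a}) | b.b.0 | b.0 ⊢ -b-> p5, -b-> p6
  p3 = (0 | 0 + 0\{a}) | b.0 | (a.b.0 + b.(0 + 0)) ⊢ -a-> p5, -b-> p7, -b-> p8
  p4 = (0 | 0 + 0\{a}) | b.b.0 | (0 + 0) ⊢ -b-> p8
  p5 = (0 | 0 + 0\{a}) | b.0 | b.0 ⊢ -b-> p10, -b-> p9
  p6 = (0 | 0 + 0\{a}) | b.b.0 | 0 ⊢ -b-> p10
  p7 = (0 | 0 + 0\{a}) | 0 | (a.b.0 + b.(0 + 0)) ⊢ -a-> p9, -b-> p11
  p8 = (0 | 0 + 0\{a}) | b.0 | (0 + 0) ⊢ -b-> p11
  p9 = (0 | 0 + 0\{a}) | 0 | b.0 ⊢ -b-> p12
  p10 = (0 | 0 + 0\{a}) | b.0 | 0 ⊢ -b-> p12
  p11 = (0 | 0 + 0\{a}) | 0 | (0 + 0) ⊢ ∅
  p12 = (0 | 0 + 0\{a}) | 0 | 0 ⊢ ∅
Q's transition system — 13 states:
  q0 = a.((0 | 0 + 0\{a}) | b.b.0 | (a.(b.0 + 0) + b.(0 + 0))) ⊢ -a-> q1
  q1 = (0 | 0 + 0\{a}) | b.b.0 | (a.(b.0 + 0) + b.(0 + 0)) ⊢ -a-> q2, -b-> q3, -b-> q4
  q2 = (0 | 0 + 0\{a}) | b.b.0 | (b.0 + 0) ⊢ -b-> q5, -b-> q6
  q3 = (0 | 0 + 0\{a}) | b.0 | (a.(b.0 + 0) + b.(0 + 0)) ⊢ -a-> q5, -b-> q7, -b-> q8
  q4 = (0 | 0 + 0\{a}) | b.b.0 | (0 + 0) ⊢ -b-> q8
  q5 = (0 | 0 + 0\{a}) | b.0 | (b.0 + 0) ⊢ -b-> q10, -b-> q9
  q6 = (0 | 0 + 0\{a}) | b.b.0 | 0 ⊢ -b-> q10
  q7 = (0 | 0 + 0\{a}) | 0 | (a.(b.0 + 0) + b.(0 + 0)) ⊢ -a-> q9, -b-> q11
  q8 = (0 | 0 + 0\{a}) | b.0 | (0 + 0) ⊢ -b-> q11
  q9 = (0 | 0 + 0\{a}) | 0 | (b.0 + 0) ⊢ -b-> q12
  q10 = (0 | 0 + 0\{a}) | b.0 | 0 ⊢ -b-> q12
  q11 = (0 | 0 + 0\{a}) | 0 | (0 + 0) ⊢ ∅
  q12 = (0 | 0 + 0\{a}) | 0 | 0 ⊢ ∅
Bisimilarity quotient blocks:
  B0 = {p0, q0}
  B1 = {p1, q1}
  B2 = {p3, q3}
  B3 = {p7, q7}
  B4 = {p10, p8, p9, q10, q8, q9}
  B5 = {p11, p12, q11, q12}
  B6 = {p4, p5, p6, q4, q5, q6}
  B7 = {p2, q2}
p0 ∈ B0, q0 ∈ B0 → same block

P ~ Q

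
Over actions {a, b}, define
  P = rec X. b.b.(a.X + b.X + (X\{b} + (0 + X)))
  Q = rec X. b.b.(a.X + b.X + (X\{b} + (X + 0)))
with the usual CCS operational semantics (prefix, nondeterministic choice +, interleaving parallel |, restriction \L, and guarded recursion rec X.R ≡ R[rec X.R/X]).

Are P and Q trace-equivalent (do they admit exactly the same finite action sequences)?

P's transition system — 3 states:
  p0 = rec X. b.b.(a.X + b.X + (X\{b} + (0 + X))) | ··b··> p1
  p1 = b.(a.(rec X. b.b.(a.X + b.X + (X\{b} + (0 + X)))) + b.(rec X. b.b.(a.X + b.X + (X\{b} + (0 + X)))) + ((rec X. b.b.(a.X + b.X + (X\{b} + (0 + X))))\{b} + (0 + (rec X. b.b.(a.X + b.X + (X\{b} + (0 + X))))))) | ··b··> p2
  p2 = a.(rec X. b.b.(a.X + b.X + (X\{b} + (0 + X)))) + b.(rec X. b.b.(a.X + b.X + (X\{b} + (0 + X)))) + ((rec X. b.b.(a.X + b.X + (X\{b} + (0 + X))))\{b} + (0 + (rec X. b.b.(a.X + b.X + (X\{b} + (0 + X)))))) | ··a··> p0, ··b··> p0, ··b··> p1
Q's transition system — 3 states:
  q0 = rec X. b.b.(a.X + b.X + (X\{b} + (X + 0))) | ··b··> q1
  q1 = b.(a.(rec X. b.b.(a.X + b.X + (X\{b} + (X + 0)))) + b.(rec X. b.b.(a.X + b.X + (X\{b} + (X + 0)))) + ((rec X. b.b.(a.X + b.X + (X\{b} + (X + 0))))\{b} + ((rec X. b.b.(a.X + b.X + (X\{b} + (X + 0)))) + 0))) | ··b··> q2
  q2 = a.(rec X. b.b.(a.X + b.X + (X\{b} + (X + 0)))) + b.(rec X. b.b.(a.X + b.X + (X\{b} + (X + 0)))) + ((rec X. b.b.(a.X + b.X + (X\{b} + (X + 0))))\{b} + ((rec X. b.b.(a.X + b.X + (X\{b} + (X + 0)))) + 0)) | ··a··> q0, ··b··> q0, ··b··> q1
Bisimilarity quotient blocks:
  B0 = {p0, q0}
  B1 = {p1, q1}
  B2 = {p2, q2}
p0 ∈ B0, q0 ∈ B0 → same block
Bisimilar ⇒ trace-equivalent.

traces(P) = traces(Q)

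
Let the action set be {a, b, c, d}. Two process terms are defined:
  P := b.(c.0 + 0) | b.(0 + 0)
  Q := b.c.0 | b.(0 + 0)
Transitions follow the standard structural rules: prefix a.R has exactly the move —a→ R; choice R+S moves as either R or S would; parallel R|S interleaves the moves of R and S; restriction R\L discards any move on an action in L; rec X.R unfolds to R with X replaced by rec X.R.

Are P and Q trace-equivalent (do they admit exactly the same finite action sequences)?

trace-equivalent

P's transition system — 6 states:
  p0 = b.(c.0 + 0) | b.(0 + 0) → —b→ p1, —b→ p2
  p1 = (c.0 + 0) | b.(0 + 0) → —b→ p3, —c→ p4
  p2 = b.(c.0 + 0) | (0 + 0) → —b→ p3
  p3 = (c.0 + 0) | (0 + 0) → —c→ p5
  p4 = 0 | b.(0 + 0) → —b→ p5
  p5 = 0 | (0 + 0) → stopped
Q's transition system — 6 states:
  q0 = b.c.0 | b.(0 + 0) → —b→ q1, —b→ q2
  q1 = b.c.0 | (0 + 0) → —b→ q3
  q2 = c.0 | b.(0 + 0) → —b→ q3, —c→ q4
  q3 = c.0 | (0 + 0) → —c→ q5
  q4 = 0 | b.(0 + 0) → —b→ q5
  q5 = 0 | (0 + 0) → stopped
Coarsest stable partition (strong bisimilarity classes):
  B0 = {p0, q0}
  B1 = {p2, q1}
  B2 = {p3, q3}
  B3 = {p5, q5}
  B4 = {p1, q2}
  B5 = {p4, q4}
p0 ∈ B0, q0 ∈ B0 → same block
Bisimilar ⇒ trace-equivalent.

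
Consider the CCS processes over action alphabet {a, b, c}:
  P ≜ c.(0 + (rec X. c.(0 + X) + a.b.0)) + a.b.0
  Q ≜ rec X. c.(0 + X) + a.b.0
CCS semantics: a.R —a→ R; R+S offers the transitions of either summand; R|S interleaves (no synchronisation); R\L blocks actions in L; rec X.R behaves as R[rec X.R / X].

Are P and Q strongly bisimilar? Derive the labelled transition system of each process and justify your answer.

YES

LTS(P): 4 reachable states
  u0 = c.(0 + (rec X. c.(0 + X) + a.b.0)) + a.b.0 ⊢ -a-> u1, -c-> u2
  u1 = b.0 ⊢ -b-> u3
  u2 = 0 + (rec X. c.(0 + X) + a.b.0) ⊢ -a-> u1, -c-> u2
  u3 = 0 ⊢ deadlocked
LTS(Q): 4 reachable states
  v0 = rec X. c.(0 + X) + a.b.0 ⊢ -a-> v1, -c-> v2
  v1 = b.0 ⊢ -b-> v3
  v2 = 0 + (rec X. c.(0 + X) + a.b.0) ⊢ -a-> v1, -c-> v2
  v3 = 0 ⊢ deadlocked
Coarsest stable partition (strong bisimilarity classes):
  B0 = {u0, u2, v0, v2}
  B1 = {u1, v1}
  B2 = {u3, v3}
u0 ∈ B0, v0 ∈ B0 → same block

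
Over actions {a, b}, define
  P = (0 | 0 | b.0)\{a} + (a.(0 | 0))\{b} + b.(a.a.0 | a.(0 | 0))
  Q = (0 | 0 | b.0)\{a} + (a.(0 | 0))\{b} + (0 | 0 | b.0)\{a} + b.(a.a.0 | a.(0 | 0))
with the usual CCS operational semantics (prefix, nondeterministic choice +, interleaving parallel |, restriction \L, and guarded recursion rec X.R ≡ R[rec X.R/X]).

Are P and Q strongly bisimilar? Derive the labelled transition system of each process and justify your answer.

P's transition system — 9 states:
  p0 = (0 | 0 | b.0)\{a} + (a.(0 | 0))\{b} + b.(a.a.0 | a.(0 | 0)) → —a→ p1, —b→ p2, —b→ p3
  p1 = (0 | 0)\{b} → deadlocked
  p2 = (0 | 0 | 0)\{a} → deadlocked
  p3 = a.a.0 | a.(0 | 0) → —a→ p4, —a→ p5
  p4 = a.0 | a.(0 | 0) → —a→ p6, —a→ p7
  p5 = a.a.0 | (0 | 0) → —a→ p7
  p6 = 0 | a.(0 | 0) → —a→ p8
  p7 = a.0 | (0 | 0) → —a→ p8
  p8 = 0 | (0 | 0) → deadlocked
Q's transition system — 9 states:
  q0 = (0 | 0 | b.0)\{a} + (a.(0 | 0))\{b} + (0 | 0 | b.0)\{a} + b.(a.a.0 | a.(0 | 0)) → —a→ q1, —b→ q2, —b→ q3
  q1 = (0 | 0)\{b} → deadlocked
  q2 = (0 | 0 | 0)\{a} → deadlocked
  q3 = a.a.0 | a.(0 | 0) → —a→ q4, —a→ q5
  q4 = a.0 | a.(0 | 0) → —a→ q6, —a→ q7
  q5 = a.a.0 | (0 | 0) → —a→ q7
  q6 = 0 | a.(0 | 0) → —a→ q8
  q7 = a.0 | (0 | 0) → —a→ q8
  q8 = 0 | (0 | 0) → deadlocked
Coarsest stable partition (strong bisimilarity classes):
  B0 = {p0, q0}
  B1 = {p1, p2, p8, q1, q2, q8}
  B2 = {p3, q3}
  B3 = {p4, p5, q4, q5}
  B4 = {p6, p7, q6, q7}
p0 ∈ B0, q0 ∈ B0 → same block

YES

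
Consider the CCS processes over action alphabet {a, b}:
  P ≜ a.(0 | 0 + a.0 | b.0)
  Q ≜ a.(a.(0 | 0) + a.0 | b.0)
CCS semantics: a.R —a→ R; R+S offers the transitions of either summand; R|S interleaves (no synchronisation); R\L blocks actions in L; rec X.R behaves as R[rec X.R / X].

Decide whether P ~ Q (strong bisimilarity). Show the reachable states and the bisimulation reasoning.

Reachable graph of P (5 states):
  u0 = a.(0 | 0 + a.0 | b.0) ⊢ —a→ u1
  u1 = 0 | 0 + a.0 | b.0 ⊢ —a→ u2, —b→ u3
  u2 = 0 | b.0 ⊢ —b→ u4
  u3 = a.0 | 0 ⊢ —a→ u4
  u4 = 0 | 0 ⊢ deadlocked
Reachable graph of Q (5 states):
  v0 = a.(a.(0 | 0) + a.0 | b.0) ⊢ —a→ v1
  v1 = a.(0 | 0) + a.0 | b.0 ⊢ —a→ v2, —a→ v3, —b→ v4
  v2 = 0 | 0 ⊢ deadlocked
  v3 = 0 | b.0 ⊢ —b→ v2
  v4 = a.0 | 0 ⊢ —a→ v2
Coarsest stable partition (strong bisimilarity classes):
  B0 = {u0}
  B1 = {u1}
  B2 = {u2, v3}
  B3 = {u4, v2}
  B4 = {u3, v4}
  B5 = {v0}
  B6 = {v1}
u0 ∈ B0, v0 ∈ B5 → different blocks

NO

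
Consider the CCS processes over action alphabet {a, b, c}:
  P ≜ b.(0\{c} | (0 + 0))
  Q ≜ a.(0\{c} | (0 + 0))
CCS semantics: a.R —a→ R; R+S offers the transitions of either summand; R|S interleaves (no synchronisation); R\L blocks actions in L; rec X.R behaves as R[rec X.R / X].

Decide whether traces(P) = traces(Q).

NO — witness ⟨b⟩

LTS(P): 2 reachable states
  u0 = b.(0\{c} | (0 + 0)) ⊢ ··b··> u1
  u1 = 0\{c} | (0 + 0) ⊢ deadlocked
LTS(Q): 2 reachable states
  v0 = a.(0\{c} | (0 + 0)) ⊢ ··a··> v1
  v1 = 0\{c} | (0 + 0) ⊢ deadlocked
Run σ = ⟨b⟩ on P: start {u0}
  after b @ step 1: {u1}
  ✓ P
Run σ = ⟨b⟩ on Q: start {v0}
  after b @ step 1: no successor for Q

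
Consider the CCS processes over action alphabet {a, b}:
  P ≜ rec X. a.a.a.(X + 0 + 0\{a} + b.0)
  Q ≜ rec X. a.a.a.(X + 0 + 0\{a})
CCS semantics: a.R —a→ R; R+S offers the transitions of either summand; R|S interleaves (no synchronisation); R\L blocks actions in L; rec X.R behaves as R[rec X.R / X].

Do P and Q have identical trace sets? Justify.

traces(P) ≠ traces(Q) — witness ⟨aaab⟩

LTS(P): 5 reachable states
  m0 = rec X. a.a.a.(X + 0 + 0\{a} + b.0) :: --a--▸ m1
  m1 = a.a.((rec X. a.a.a.(X + 0 + 0\{a} + b.0)) + 0 + 0\{a} + b.0) :: --a--▸ m2
  m2 = a.((rec X. a.a.a.(X + 0 + 0\{a} + b.0)) + 0 + 0\{a} + b.0) :: --a--▸ m3
  m3 = (rec X. a.a.a.(X + 0 + 0\{a} + b.0)) + 0 + 0\{a} + b.0 :: --a--▸ m1, --b--▸ m4
  m4 = 0 :: deadlocked
LTS(Q): 4 reachable states
  n0 = rec X. a.a.a.(X + 0 + 0\{a}) :: --a--▸ n1
  n1 = a.a.((rec X. a.a.a.(X + 0 + 0\{a})) + 0 + 0\{a}) :: --a--▸ n2
  n2 = a.((rec X. a.a.a.(X + 0 + 0\{a})) + 0 + 0\{a}) :: --a--▸ n3
  n3 = (rec X. a.a.a.(X + 0 + 0\{a})) + 0 + 0\{a} :: --a--▸ n1
Trace ⟨aaab⟩ through P, begin at {m0}:
  step 1 (a): {m1}
  step 2 (a): {m2}
  step 3 (a): {m3}
  step 4 (b): {m4}
  P completes σ.
Trace ⟨aaab⟩ through Q, begin at {n0}:
  step 1 (a): {n1}
  step 2 (a): {n2}
  step 3 (a): {n3}
  step 4 (b): no successor for Q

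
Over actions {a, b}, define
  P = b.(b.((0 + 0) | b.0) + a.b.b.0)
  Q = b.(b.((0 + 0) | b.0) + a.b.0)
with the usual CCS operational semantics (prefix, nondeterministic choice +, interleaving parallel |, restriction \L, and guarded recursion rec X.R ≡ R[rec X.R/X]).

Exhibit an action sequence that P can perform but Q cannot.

babb

P's transition system — 7 states:
  p0 = b.(b.((0 + 0) | b.0) + a.b.b.0) has moves --b--▸ p1
  p1 = b.((0 + 0) | b.0) + a.b.b.0 has moves --a--▸ p2, --b--▸ p3
  p2 = b.b.0 has moves --b--▸ p4
  p3 = (0 + 0) | b.0 has moves --b--▸ p5
  p4 = b.0 has moves --b--▸ p6
  p5 = (0 + 0) | 0 has moves ∅
  p6 = 0 has moves ∅
Q's transition system — 6 states:
  q0 = b.(b.((0 + 0) | b.0) + a.b.0) has moves --b--▸ q1
  q1 = b.((0 + 0) | b.0) + a.b.0 has moves --a--▸ q2, --b--▸ q3
  q2 = b.0 has moves --b--▸ q4
  q3 = (0 + 0) | b.0 has moves --b--▸ q5
  q4 = 0 has moves ∅
  q5 = (0 + 0) | 0 has moves ∅
Executing babb from P (initial set {p0}):
  [1] b ⇒ {p1}
  [2] a ⇒ {p2}
  [3] b ⇒ {p4}
  [4] b ⇒ {p6}
  P completes σ.
Executing babb from Q (initial set {q0}):
  [1] b ⇒ {q1}
  [2] a ⇒ {q2}
  [3] b ⇒ {q4}
  [4] b ⇒ no successor for Q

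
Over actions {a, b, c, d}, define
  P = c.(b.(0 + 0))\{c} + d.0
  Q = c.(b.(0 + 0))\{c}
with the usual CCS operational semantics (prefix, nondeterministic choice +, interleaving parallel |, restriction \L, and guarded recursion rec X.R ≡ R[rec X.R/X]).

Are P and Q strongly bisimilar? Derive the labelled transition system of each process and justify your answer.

P ≁ Q

Reachable graph of P (4 states):
  u0 = c.(b.(0 + 0))\{c} + d.0 → =c=> u1, =d=> u2
  u1 = (b.(0 + 0))\{c} → =b=> u3
  u2 = 0 → ∅
  u3 = (0 + 0)\{c} → ∅
Reachable graph of Q (3 states):
  v0 = c.(b.(0 + 0))\{c} → =c=> v1
  v1 = (b.(0 + 0))\{c} → =b=> v2
  v2 = (0 + 0)\{c} → ∅
Bisimilarity quotient blocks:
  B0 = {u0}
  B1 = {u1, v1}
  B2 = {u2, u3, v2}
  B3 = {v0}
u0 ∈ B0, v0 ∈ B3 → different blocks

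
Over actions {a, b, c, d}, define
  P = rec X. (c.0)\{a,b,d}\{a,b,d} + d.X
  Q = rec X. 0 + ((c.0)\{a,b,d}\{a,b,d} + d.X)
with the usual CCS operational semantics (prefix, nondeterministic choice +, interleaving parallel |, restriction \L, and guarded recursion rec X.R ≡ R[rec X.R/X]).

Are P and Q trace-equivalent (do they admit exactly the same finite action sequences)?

traces(P) = traces(Q)

LTS(P): 2 reachable states
  p0 = rec X. (c.0)\{a,b,d}\{a,b,d} + d.X ⊢ =c=> p1, =d=> p0
  p1 = 0\{a,b,d}\{a,b,d} ⊢ (no moves)
LTS(Q): 2 reachable states
  q0 = rec X. 0 + ((c.0)\{a,b,d}\{a,b,d} + d.X) ⊢ =c=> q1, =d=> q0
  q1 = 0\{a,b,d}\{a,b,d} ⊢ (no moves)
Partition-refinement fixed point:
  B0 = {p0, q0}
  B1 = {p1, q1}
p0 ∈ B0, q0 ∈ B0 → same block
Bisimilar ⇒ trace-equivalent.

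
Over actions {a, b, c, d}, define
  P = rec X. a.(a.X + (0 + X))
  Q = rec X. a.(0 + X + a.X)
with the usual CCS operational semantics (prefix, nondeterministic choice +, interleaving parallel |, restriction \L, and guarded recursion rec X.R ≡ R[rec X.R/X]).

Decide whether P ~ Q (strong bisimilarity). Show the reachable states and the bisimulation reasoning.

P's transition system — 2 states:
  m0 = rec X. a.(a.X + (0 + X)) ⊢ ··a··> m1
  m1 = a.(rec X. a.(a.X + (0 + X))) + (0 + (rec X. a.(a.X + (0 + X)))) ⊢ ··a··> m0, ··a··> m1
Q's transition system — 2 states:
  n0 = rec X. a.(0 + X + a.X) ⊢ ··a··> n1
  n1 = 0 + (rec X. a.(0 + X + a.X)) + a.(rec X. a.(0 + X + a.X)) ⊢ ··a··> n0, ··a··> n1
Partition-refinement fixed point:
  B0 = {m0, m1, n0, n1}
m0 ∈ B0, n0 ∈ B0 → same block

bisimilar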